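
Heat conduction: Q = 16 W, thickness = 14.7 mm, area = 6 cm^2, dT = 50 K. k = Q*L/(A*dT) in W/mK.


k = 16*14.7/1000/(6/10000*50) = 7.84 W/mK

7.84


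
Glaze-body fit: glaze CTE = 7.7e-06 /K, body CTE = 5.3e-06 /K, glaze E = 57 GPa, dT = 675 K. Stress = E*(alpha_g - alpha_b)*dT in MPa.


Stress = 57*1000*(7.7e-06 - 5.3e-06)*675 = 92.3 MPa

92.3


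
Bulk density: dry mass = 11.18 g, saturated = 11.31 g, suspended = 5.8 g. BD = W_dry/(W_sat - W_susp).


BD = 11.18 / (11.31 - 5.8) = 11.18 / 5.51 = 2.029 g/cm^3

2.029


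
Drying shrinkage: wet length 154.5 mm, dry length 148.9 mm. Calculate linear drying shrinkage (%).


DS = (154.5 - 148.9) / 154.5 * 100 = 3.62%

3.62


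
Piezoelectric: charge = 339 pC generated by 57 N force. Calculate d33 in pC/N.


d33 = 339 / 57 = 5.9 pC/N

5.9


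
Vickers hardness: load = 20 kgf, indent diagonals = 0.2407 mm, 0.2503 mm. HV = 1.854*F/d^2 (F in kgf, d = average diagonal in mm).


d_avg = (0.2407+0.2503)/2 = 0.2455 mm
HV = 1.854*20/0.2455^2 = 615

615


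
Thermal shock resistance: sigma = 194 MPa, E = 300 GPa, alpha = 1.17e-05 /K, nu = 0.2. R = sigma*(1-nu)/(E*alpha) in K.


R = 194*(1-0.2)/(300*1000*1.17e-05) = 44 K

44


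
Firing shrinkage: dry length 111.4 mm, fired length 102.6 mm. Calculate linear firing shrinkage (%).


FS = (111.4 - 102.6) / 111.4 * 100 = 7.9%

7.9


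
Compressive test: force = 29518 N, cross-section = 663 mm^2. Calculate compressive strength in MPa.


CS = 29518 / 663 = 44.5 MPa

44.5


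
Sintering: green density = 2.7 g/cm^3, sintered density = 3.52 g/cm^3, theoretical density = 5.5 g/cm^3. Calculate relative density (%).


Relative = 3.52 / 5.5 * 100 = 64.0%

64.0


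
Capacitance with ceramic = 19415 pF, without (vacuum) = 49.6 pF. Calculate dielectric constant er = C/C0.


er = 19415 / 49.6 = 391.43

391.43


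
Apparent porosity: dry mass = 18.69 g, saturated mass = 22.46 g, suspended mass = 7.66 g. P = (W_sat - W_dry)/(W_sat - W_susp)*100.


P = (22.46 - 18.69) / (22.46 - 7.66) * 100 = 3.77 / 14.8 * 100 = 25.5%

25.5


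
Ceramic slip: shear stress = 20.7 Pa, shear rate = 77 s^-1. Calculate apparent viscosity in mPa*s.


eta = tau/gamma * 1000 = 20.7/77 * 1000 = 268.8 mPa*s

268.8


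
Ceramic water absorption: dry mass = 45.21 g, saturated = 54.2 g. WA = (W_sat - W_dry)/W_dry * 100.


WA = (54.2 - 45.21) / 45.21 * 100 = 19.88%

19.88


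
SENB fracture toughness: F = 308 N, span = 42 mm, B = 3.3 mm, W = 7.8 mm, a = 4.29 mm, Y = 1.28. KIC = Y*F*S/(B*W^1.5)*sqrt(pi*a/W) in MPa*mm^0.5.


KIC = 1.28*308*42/(3.3*7.8^1.5)*sqrt(pi*4.29/7.8) = 302.77

302.77


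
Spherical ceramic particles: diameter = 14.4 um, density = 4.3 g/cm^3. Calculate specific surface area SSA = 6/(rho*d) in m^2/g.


SSA = 6 / (4.3 * 14.4) = 0.097 m^2/g

0.097


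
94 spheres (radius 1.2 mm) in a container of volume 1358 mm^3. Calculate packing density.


V_sphere = 4/3*pi*1.2^3 = 7.2382 mm^3
Total V = 94*7.2382 = 680.3908 mm^3
PD = 680.3908 / 1358 = 0.501

0.501


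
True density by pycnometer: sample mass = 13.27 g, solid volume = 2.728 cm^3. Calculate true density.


TD = 13.27 / 2.728 = 4.864 g/cm^3

4.864


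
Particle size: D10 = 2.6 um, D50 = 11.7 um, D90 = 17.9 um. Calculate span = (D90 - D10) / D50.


Span = (17.9 - 2.6) / 11.7 = 15.3 / 11.7 = 1.308

1.308


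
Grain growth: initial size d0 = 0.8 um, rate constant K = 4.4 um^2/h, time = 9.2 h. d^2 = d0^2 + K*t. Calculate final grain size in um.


d^2 = 0.8^2 + 4.4*9.2 = 41.12
d = sqrt(41.12) = 6.41 um

6.41


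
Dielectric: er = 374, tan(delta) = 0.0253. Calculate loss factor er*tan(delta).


Loss = 374 * 0.0253 = 9.462

9.462


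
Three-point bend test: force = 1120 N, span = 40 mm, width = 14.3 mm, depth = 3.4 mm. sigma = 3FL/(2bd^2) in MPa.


sigma = 3*1120*40/(2*14.3*3.4^2) = 406.5 MPa

406.5


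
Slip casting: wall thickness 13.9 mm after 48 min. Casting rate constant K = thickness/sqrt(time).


K = 13.9 / sqrt(48) = 13.9 / 6.9282 = 2.006 mm/min^0.5

2.006


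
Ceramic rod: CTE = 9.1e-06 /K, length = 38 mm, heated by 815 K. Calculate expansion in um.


dL = 9.1e-06 * 38 * 815 * 1000 = 281.827 um

281.827


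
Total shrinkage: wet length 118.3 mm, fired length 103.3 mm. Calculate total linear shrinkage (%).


TS = (118.3 - 103.3) / 118.3 * 100 = 12.68%

12.68


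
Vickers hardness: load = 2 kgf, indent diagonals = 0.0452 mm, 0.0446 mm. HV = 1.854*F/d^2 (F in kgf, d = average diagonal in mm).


d_avg = (0.0452+0.0446)/2 = 0.0449 mm
HV = 1.854*2/0.0449^2 = 1839

1839


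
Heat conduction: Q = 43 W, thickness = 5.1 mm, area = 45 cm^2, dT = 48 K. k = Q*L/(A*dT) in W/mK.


k = 43*5.1/1000/(45/10000*48) = 1.02 W/mK

1.02


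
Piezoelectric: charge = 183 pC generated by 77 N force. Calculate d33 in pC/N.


d33 = 183 / 77 = 2.4 pC/N

2.4


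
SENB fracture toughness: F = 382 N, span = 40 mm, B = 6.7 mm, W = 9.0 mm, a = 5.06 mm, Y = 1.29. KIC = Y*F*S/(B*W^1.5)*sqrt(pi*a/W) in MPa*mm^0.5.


KIC = 1.29*382*40/(6.7*9.0^1.5)*sqrt(pi*5.06/9.0) = 144.81

144.81


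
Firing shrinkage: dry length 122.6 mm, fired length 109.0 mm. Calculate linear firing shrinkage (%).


FS = (122.6 - 109.0) / 122.6 * 100 = 11.09%

11.09


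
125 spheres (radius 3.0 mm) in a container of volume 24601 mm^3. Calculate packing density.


V_sphere = 4/3*pi*3.0^3 = 113.0973 mm^3
Total V = 125*113.0973 = 14137.1625 mm^3
PD = 14137.1625 / 24601 = 0.575

0.575


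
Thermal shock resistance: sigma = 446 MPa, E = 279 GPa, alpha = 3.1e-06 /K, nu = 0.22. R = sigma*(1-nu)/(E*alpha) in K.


R = 446*(1-0.22)/(279*1000*3.1e-06) = 402 K

402


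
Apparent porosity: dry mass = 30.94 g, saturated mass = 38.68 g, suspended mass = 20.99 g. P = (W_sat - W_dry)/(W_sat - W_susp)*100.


P = (38.68 - 30.94) / (38.68 - 20.99) * 100 = 7.74 / 17.69 * 100 = 43.8%

43.8


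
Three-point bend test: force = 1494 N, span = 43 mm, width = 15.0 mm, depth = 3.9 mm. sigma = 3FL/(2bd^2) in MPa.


sigma = 3*1494*43/(2*15.0*3.9^2) = 422.4 MPa

422.4


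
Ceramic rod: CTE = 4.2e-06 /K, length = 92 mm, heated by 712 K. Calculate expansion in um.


dL = 4.2e-06 * 92 * 712 * 1000 = 275.117 um

275.117


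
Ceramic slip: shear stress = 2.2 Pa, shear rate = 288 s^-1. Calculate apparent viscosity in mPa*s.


eta = tau/gamma * 1000 = 2.2/288 * 1000 = 7.6 mPa*s

7.6


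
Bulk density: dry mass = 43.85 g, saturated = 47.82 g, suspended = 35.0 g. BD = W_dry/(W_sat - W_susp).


BD = 43.85 / (47.82 - 35.0) = 43.85 / 12.82 = 3.42 g/cm^3

3.42


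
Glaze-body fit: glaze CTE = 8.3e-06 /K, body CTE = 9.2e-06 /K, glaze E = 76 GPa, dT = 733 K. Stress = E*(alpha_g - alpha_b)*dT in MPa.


Stress = 76*1000*(8.3e-06 - 9.2e-06)*733 = -50.1 MPa

-50.1


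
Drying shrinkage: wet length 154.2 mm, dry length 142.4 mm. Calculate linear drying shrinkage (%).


DS = (154.2 - 142.4) / 154.2 * 100 = 7.65%

7.65


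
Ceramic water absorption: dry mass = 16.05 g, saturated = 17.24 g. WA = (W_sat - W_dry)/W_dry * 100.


WA = (17.24 - 16.05) / 16.05 * 100 = 7.41%

7.41


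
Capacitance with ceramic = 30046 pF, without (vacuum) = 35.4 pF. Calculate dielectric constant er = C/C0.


er = 30046 / 35.4 = 848.76

848.76


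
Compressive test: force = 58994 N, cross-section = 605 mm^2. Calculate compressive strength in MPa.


CS = 58994 / 605 = 97.5 MPa

97.5


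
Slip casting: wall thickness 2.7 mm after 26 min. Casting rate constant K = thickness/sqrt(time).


K = 2.7 / sqrt(26) = 2.7 / 5.099 = 0.53 mm/min^0.5

0.53


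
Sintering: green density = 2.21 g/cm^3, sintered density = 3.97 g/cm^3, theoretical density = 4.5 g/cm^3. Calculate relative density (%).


Relative = 3.97 / 4.5 * 100 = 88.2%

88.2


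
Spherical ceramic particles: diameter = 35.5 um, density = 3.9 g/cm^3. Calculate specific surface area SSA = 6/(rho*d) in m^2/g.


SSA = 6 / (3.9 * 35.5) = 0.043 m^2/g

0.043


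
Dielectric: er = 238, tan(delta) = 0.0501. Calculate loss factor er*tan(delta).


Loss = 238 * 0.0501 = 11.924

11.924


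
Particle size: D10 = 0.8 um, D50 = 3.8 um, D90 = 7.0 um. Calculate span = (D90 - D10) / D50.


Span = (7.0 - 0.8) / 3.8 = 6.2 / 3.8 = 1.632

1.632


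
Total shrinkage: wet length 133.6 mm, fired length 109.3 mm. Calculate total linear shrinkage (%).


TS = (133.6 - 109.3) / 133.6 * 100 = 18.19%

18.19


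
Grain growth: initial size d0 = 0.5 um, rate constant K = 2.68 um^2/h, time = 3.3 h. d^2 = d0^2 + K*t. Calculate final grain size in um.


d^2 = 0.5^2 + 2.68*3.3 = 9.094
d = sqrt(9.094) = 3.02 um

3.02


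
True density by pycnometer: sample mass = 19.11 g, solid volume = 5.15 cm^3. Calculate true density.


TD = 19.11 / 5.15 = 3.711 g/cm^3

3.711


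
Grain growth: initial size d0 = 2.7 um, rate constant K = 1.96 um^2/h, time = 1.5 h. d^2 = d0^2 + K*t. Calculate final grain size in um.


d^2 = 2.7^2 + 1.96*1.5 = 10.23
d = sqrt(10.23) = 3.2 um

3.2


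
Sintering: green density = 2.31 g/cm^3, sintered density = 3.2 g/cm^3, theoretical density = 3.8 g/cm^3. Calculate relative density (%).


Relative = 3.2 / 3.8 * 100 = 84.2%

84.2


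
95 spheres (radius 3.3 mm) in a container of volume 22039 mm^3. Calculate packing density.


V_sphere = 4/3*pi*3.3^3 = 150.5326 mm^3
Total V = 95*150.5326 = 14300.597 mm^3
PD = 14300.597 / 22039 = 0.649

0.649


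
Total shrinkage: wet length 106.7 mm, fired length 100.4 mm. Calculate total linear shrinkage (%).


TS = (106.7 - 100.4) / 106.7 * 100 = 5.9%

5.9


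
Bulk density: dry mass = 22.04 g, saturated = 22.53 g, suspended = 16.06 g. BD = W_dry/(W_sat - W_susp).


BD = 22.04 / (22.53 - 16.06) = 22.04 / 6.47 = 3.406 g/cm^3

3.406


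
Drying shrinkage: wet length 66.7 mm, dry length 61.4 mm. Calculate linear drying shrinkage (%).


DS = (66.7 - 61.4) / 66.7 * 100 = 7.95%

7.95


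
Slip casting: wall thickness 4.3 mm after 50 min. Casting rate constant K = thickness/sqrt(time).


K = 4.3 / sqrt(50) = 4.3 / 7.0711 = 0.608 mm/min^0.5

0.608


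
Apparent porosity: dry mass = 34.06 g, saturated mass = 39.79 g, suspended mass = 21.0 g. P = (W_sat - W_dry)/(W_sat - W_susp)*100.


P = (39.79 - 34.06) / (39.79 - 21.0) * 100 = 5.73 / 18.79 * 100 = 30.5%

30.5


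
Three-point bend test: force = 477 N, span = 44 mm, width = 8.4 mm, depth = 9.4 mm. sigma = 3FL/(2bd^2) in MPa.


sigma = 3*477*44/(2*8.4*9.4^2) = 42.4 MPa

42.4


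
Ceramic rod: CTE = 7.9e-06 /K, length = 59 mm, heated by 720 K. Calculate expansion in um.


dL = 7.9e-06 * 59 * 720 * 1000 = 335.592 um

335.592


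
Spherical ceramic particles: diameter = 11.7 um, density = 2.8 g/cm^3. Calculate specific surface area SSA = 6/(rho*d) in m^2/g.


SSA = 6 / (2.8 * 11.7) = 0.183 m^2/g

0.183


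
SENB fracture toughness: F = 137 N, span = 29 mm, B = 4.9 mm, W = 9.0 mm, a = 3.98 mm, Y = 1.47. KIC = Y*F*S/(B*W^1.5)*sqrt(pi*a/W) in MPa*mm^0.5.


KIC = 1.47*137*29/(4.9*9.0^1.5)*sqrt(pi*3.98/9.0) = 52.03

52.03


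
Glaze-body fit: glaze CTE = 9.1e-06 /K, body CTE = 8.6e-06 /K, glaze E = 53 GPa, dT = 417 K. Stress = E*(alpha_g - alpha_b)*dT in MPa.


Stress = 53*1000*(9.1e-06 - 8.6e-06)*417 = 11.1 MPa

11.1


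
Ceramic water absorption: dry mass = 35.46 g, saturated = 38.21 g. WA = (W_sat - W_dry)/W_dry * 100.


WA = (38.21 - 35.46) / 35.46 * 100 = 7.76%

7.76


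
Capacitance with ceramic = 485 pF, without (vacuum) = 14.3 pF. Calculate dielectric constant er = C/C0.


er = 485 / 14.3 = 33.92

33.92


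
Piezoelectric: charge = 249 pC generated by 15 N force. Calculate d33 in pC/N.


d33 = 249 / 15 = 16.6 pC/N

16.6


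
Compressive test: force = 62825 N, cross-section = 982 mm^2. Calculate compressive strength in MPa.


CS = 62825 / 982 = 64.0 MPa

64.0


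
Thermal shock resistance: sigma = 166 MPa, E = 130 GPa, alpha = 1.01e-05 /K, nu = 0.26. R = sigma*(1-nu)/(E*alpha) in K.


R = 166*(1-0.26)/(130*1000*1.01e-05) = 94 K

94


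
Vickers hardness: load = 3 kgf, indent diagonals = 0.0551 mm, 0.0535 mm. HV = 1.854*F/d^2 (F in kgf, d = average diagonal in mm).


d_avg = (0.0551+0.0535)/2 = 0.0543 mm
HV = 1.854*3/0.0543^2 = 1886

1886


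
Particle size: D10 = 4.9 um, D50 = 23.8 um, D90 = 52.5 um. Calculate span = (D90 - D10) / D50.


Span = (52.5 - 4.9) / 23.8 = 47.6 / 23.8 = 2.0

2.0


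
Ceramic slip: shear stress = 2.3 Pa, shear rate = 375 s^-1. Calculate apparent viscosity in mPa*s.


eta = tau/gamma * 1000 = 2.3/375 * 1000 = 6.1 mPa*s

6.1


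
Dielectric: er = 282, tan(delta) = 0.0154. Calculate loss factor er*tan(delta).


Loss = 282 * 0.0154 = 4.343

4.343


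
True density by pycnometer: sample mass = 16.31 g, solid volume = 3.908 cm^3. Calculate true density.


TD = 16.31 / 3.908 = 4.173 g/cm^3

4.173


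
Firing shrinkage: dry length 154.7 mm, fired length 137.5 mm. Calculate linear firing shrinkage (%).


FS = (154.7 - 137.5) / 154.7 * 100 = 11.12%

11.12


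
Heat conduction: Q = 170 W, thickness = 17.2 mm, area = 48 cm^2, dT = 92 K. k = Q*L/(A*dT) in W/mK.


k = 170*17.2/1000/(48/10000*92) = 6.62 W/mK

6.62


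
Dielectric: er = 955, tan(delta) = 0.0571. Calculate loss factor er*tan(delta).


Loss = 955 * 0.0571 = 54.531

54.531


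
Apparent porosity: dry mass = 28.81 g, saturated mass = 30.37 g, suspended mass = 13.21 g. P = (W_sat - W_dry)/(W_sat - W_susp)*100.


P = (30.37 - 28.81) / (30.37 - 13.21) * 100 = 1.56 / 17.16 * 100 = 9.1%

9.1


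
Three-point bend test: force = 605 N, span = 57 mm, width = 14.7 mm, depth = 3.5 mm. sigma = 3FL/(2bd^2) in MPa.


sigma = 3*605*57/(2*14.7*3.5^2) = 287.3 MPa

287.3


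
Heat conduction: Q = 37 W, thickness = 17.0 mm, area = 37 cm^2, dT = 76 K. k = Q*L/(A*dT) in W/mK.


k = 37*17.0/1000/(37/10000*76) = 2.24 W/mK

2.24


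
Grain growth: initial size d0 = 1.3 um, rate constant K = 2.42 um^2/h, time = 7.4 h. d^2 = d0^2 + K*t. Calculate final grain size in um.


d^2 = 1.3^2 + 2.42*7.4 = 19.598
d = sqrt(19.598) = 4.43 um

4.43


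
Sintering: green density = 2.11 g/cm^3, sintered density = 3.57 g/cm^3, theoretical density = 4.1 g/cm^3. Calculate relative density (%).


Relative = 3.57 / 4.1 * 100 = 87.1%

87.1


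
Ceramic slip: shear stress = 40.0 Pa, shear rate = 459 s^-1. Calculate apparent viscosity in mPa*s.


eta = tau/gamma * 1000 = 40.0/459 * 1000 = 87.1 mPa*s

87.1


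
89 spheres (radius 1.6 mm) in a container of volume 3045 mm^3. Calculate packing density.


V_sphere = 4/3*pi*1.6^3 = 17.1573 mm^3
Total V = 89*17.1573 = 1526.9997 mm^3
PD = 1526.9997 / 3045 = 0.501

0.501


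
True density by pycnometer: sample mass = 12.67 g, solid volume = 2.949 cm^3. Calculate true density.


TD = 12.67 / 2.949 = 4.296 g/cm^3

4.296


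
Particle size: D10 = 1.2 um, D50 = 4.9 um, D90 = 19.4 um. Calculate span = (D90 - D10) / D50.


Span = (19.4 - 1.2) / 4.9 = 18.2 / 4.9 = 3.714

3.714


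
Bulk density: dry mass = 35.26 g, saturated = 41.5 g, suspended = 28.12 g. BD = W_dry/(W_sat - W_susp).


BD = 35.26 / (41.5 - 28.12) = 35.26 / 13.38 = 2.635 g/cm^3

2.635


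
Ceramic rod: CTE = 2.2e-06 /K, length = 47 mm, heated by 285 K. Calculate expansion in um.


dL = 2.2e-06 * 47 * 285 * 1000 = 29.469 um

29.469


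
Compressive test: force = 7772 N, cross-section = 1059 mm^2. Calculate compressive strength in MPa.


CS = 7772 / 1059 = 7.3 MPa

7.3


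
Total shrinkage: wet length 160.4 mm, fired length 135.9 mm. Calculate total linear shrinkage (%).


TS = (160.4 - 135.9) / 160.4 * 100 = 15.27%

15.27


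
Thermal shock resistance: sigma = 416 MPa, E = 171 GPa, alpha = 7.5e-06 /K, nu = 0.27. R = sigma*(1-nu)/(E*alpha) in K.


R = 416*(1-0.27)/(171*1000*7.5e-06) = 237 K

237


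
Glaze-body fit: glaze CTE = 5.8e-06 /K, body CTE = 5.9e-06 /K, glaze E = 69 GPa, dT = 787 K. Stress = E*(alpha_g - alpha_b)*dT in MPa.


Stress = 69*1000*(5.8e-06 - 5.9e-06)*787 = -5.4 MPa

-5.4


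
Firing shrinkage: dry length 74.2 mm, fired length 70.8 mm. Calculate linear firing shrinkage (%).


FS = (74.2 - 70.8) / 74.2 * 100 = 4.58%

4.58


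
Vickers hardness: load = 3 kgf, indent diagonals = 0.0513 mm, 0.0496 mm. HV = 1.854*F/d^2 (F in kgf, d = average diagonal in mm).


d_avg = (0.0513+0.0496)/2 = 0.05045 mm
HV = 1.854*3/0.05045^2 = 2185

2185


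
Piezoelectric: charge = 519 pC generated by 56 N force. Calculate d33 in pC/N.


d33 = 519 / 56 = 9.3 pC/N

9.3


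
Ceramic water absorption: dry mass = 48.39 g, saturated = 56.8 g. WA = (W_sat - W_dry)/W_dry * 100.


WA = (56.8 - 48.39) / 48.39 * 100 = 17.38%

17.38


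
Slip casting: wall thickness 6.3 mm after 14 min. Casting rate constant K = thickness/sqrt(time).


K = 6.3 / sqrt(14) = 6.3 / 3.7417 = 1.684 mm/min^0.5

1.684


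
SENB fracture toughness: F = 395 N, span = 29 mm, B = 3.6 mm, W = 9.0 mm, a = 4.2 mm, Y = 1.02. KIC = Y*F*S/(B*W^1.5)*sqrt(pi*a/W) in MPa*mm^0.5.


KIC = 1.02*395*29/(3.6*9.0^1.5)*sqrt(pi*4.2/9.0) = 145.55

145.55


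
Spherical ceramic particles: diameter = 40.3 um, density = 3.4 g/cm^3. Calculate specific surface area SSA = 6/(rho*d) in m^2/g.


SSA = 6 / (3.4 * 40.3) = 0.044 m^2/g

0.044


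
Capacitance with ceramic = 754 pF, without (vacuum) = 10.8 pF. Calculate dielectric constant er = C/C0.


er = 754 / 10.8 = 69.81

69.81


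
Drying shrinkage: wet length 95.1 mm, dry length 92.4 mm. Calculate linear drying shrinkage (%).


DS = (95.1 - 92.4) / 95.1 * 100 = 2.84%

2.84


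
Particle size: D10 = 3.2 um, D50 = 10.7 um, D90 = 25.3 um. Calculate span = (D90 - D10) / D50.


Span = (25.3 - 3.2) / 10.7 = 22.1 / 10.7 = 2.065

2.065


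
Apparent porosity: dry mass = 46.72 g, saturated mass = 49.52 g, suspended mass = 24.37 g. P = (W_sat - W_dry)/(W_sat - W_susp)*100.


P = (49.52 - 46.72) / (49.52 - 24.37) * 100 = 2.8 / 25.15 * 100 = 11.1%

11.1


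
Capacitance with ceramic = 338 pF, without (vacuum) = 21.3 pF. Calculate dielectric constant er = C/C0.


er = 338 / 21.3 = 15.87

15.87


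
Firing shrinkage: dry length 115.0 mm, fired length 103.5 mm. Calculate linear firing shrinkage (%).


FS = (115.0 - 103.5) / 115.0 * 100 = 10.0%

10.0


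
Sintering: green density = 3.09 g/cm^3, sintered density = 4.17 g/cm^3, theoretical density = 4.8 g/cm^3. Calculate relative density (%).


Relative = 4.17 / 4.8 * 100 = 86.9%

86.9


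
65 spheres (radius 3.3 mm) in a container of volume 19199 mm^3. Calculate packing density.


V_sphere = 4/3*pi*3.3^3 = 150.5326 mm^3
Total V = 65*150.5326 = 9784.619 mm^3
PD = 9784.619 / 19199 = 0.51

0.51


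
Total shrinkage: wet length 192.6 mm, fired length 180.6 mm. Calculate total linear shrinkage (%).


TS = (192.6 - 180.6) / 192.6 * 100 = 6.23%

6.23


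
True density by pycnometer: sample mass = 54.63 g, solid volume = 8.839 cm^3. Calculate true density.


TD = 54.63 / 8.839 = 6.181 g/cm^3

6.181


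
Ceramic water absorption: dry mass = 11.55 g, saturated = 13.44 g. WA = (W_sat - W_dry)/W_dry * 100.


WA = (13.44 - 11.55) / 11.55 * 100 = 16.36%

16.36


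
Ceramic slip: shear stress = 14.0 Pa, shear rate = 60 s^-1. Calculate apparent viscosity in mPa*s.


eta = tau/gamma * 1000 = 14.0/60 * 1000 = 233.3 mPa*s

233.3


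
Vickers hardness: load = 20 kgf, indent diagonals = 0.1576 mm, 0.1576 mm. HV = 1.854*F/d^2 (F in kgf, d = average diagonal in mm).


d_avg = (0.1576+0.1576)/2 = 0.1576 mm
HV = 1.854*20/0.1576^2 = 1493

1493


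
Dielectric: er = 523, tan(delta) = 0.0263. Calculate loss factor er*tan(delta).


Loss = 523 * 0.0263 = 13.755

13.755


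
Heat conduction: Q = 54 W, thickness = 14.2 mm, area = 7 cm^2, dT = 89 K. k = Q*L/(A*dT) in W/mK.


k = 54*14.2/1000/(7/10000*89) = 12.31 W/mK

12.31


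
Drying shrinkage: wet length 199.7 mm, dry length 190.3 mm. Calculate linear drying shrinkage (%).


DS = (199.7 - 190.3) / 199.7 * 100 = 4.71%

4.71


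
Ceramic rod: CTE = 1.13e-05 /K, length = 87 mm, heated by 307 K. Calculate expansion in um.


dL = 1.13e-05 * 87 * 307 * 1000 = 301.812 um

301.812


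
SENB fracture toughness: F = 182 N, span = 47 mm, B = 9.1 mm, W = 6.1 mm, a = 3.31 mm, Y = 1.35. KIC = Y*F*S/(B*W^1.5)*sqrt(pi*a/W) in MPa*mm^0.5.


KIC = 1.35*182*47/(9.1*6.1^1.5)*sqrt(pi*3.31/6.1) = 109.97

109.97


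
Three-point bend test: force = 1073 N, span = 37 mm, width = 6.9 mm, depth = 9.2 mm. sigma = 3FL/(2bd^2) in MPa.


sigma = 3*1073*37/(2*6.9*9.2^2) = 102.0 MPa

102.0


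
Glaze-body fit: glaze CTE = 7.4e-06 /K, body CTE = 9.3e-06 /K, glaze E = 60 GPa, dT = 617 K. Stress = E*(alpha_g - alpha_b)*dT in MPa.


Stress = 60*1000*(7.4e-06 - 9.3e-06)*617 = -70.3 MPa

-70.3


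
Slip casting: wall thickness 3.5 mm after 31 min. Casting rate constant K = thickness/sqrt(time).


K = 3.5 / sqrt(31) = 3.5 / 5.5678 = 0.629 mm/min^0.5

0.629


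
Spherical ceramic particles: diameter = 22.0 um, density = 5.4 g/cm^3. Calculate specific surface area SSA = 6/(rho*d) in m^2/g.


SSA = 6 / (5.4 * 22.0) = 0.051 m^2/g

0.051


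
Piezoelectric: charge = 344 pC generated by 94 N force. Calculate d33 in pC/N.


d33 = 344 / 94 = 3.7 pC/N

3.7


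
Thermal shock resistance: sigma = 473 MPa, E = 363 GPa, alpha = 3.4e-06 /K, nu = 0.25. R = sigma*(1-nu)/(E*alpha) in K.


R = 473*(1-0.25)/(363*1000*3.4e-06) = 287 K

287


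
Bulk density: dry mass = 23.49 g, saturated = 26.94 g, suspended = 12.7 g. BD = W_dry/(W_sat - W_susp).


BD = 23.49 / (26.94 - 12.7) = 23.49 / 14.24 = 1.65 g/cm^3

1.65


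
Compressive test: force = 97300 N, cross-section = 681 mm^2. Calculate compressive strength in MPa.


CS = 97300 / 681 = 142.9 MPa

142.9


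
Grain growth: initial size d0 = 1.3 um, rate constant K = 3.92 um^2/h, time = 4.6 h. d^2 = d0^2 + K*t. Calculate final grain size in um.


d^2 = 1.3^2 + 3.92*4.6 = 19.722
d = sqrt(19.722) = 4.44 um

4.44


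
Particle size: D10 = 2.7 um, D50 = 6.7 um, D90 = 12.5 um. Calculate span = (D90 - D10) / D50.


Span = (12.5 - 2.7) / 6.7 = 9.8 / 6.7 = 1.463

1.463


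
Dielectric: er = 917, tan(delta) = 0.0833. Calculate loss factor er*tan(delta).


Loss = 917 * 0.0833 = 76.386

76.386


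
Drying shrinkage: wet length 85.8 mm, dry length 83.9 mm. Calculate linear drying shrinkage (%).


DS = (85.8 - 83.9) / 85.8 * 100 = 2.21%

2.21


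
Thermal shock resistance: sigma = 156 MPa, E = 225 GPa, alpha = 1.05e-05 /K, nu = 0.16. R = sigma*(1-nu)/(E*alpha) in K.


R = 156*(1-0.16)/(225*1000*1.05e-05) = 55 K

55


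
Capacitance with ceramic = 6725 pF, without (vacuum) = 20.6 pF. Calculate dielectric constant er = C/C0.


er = 6725 / 20.6 = 326.46

326.46


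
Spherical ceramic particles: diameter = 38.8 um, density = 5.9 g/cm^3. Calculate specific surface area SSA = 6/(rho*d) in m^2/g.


SSA = 6 / (5.9 * 38.8) = 0.026 m^2/g

0.026


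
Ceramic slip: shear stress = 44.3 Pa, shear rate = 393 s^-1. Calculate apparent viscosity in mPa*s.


eta = tau/gamma * 1000 = 44.3/393 * 1000 = 112.7 mPa*s

112.7


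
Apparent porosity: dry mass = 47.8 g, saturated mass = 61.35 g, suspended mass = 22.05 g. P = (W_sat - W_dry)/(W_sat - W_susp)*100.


P = (61.35 - 47.8) / (61.35 - 22.05) * 100 = 13.55 / 39.3 * 100 = 34.5%

34.5


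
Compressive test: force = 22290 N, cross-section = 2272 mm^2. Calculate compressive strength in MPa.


CS = 22290 / 2272 = 9.8 MPa

9.8


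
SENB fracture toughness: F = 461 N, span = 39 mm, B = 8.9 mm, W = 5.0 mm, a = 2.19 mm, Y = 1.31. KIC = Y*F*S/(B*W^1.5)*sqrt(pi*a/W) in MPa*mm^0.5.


KIC = 1.31*461*39/(8.9*5.0^1.5)*sqrt(pi*2.19/5.0) = 277.65

277.65


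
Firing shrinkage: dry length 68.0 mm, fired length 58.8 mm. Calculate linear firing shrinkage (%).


FS = (68.0 - 58.8) / 68.0 * 100 = 13.53%

13.53


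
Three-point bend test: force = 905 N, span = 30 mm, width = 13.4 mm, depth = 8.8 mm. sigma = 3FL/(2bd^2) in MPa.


sigma = 3*905*30/(2*13.4*8.8^2) = 39.2 MPa

39.2


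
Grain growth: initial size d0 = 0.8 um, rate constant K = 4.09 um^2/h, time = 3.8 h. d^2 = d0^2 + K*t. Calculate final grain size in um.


d^2 = 0.8^2 + 4.09*3.8 = 16.182
d = sqrt(16.182) = 4.02 um

4.02


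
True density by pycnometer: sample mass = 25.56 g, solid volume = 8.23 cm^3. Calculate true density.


TD = 25.56 / 8.23 = 3.106 g/cm^3

3.106


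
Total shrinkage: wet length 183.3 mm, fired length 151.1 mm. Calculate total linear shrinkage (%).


TS = (183.3 - 151.1) / 183.3 * 100 = 17.57%

17.57


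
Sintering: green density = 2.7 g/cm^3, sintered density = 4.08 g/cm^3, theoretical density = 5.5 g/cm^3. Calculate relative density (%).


Relative = 4.08 / 5.5 * 100 = 74.2%

74.2


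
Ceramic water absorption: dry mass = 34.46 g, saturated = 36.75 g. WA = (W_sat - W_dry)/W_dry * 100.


WA = (36.75 - 34.46) / 34.46 * 100 = 6.65%

6.65


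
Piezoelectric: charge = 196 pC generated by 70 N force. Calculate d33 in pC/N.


d33 = 196 / 70 = 2.8 pC/N

2.8


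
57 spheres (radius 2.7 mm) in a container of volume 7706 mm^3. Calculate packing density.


V_sphere = 4/3*pi*2.7^3 = 82.448 mm^3
Total V = 57*82.448 = 4699.536 mm^3
PD = 4699.536 / 7706 = 0.61

0.61


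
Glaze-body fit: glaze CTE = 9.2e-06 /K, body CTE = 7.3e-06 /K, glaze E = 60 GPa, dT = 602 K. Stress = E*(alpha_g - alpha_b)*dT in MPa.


Stress = 60*1000*(9.2e-06 - 7.3e-06)*602 = 68.6 MPa

68.6


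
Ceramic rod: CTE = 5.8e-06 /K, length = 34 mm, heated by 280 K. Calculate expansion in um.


dL = 5.8e-06 * 34 * 280 * 1000 = 55.216 um

55.216


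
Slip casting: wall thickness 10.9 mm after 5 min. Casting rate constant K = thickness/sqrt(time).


K = 10.9 / sqrt(5) = 10.9 / 2.2361 = 4.875 mm/min^0.5

4.875


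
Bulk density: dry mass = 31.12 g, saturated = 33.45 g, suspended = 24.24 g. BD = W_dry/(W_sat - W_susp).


BD = 31.12 / (33.45 - 24.24) = 31.12 / 9.21 = 3.379 g/cm^3

3.379


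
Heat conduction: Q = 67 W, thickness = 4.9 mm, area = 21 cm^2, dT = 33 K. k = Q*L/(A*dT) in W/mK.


k = 67*4.9/1000/(21/10000*33) = 4.74 W/mK

4.74


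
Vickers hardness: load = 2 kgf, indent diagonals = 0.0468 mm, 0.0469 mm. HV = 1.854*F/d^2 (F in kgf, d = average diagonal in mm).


d_avg = (0.0468+0.0469)/2 = 0.04685 mm
HV = 1.854*2/0.04685^2 = 1689

1689


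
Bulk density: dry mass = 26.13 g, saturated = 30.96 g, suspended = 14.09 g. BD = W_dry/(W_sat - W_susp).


BD = 26.13 / (30.96 - 14.09) = 26.13 / 16.87 = 1.549 g/cm^3

1.549


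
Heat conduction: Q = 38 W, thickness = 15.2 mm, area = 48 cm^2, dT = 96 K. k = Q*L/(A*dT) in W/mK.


k = 38*15.2/1000/(48/10000*96) = 1.25 W/mK

1.25


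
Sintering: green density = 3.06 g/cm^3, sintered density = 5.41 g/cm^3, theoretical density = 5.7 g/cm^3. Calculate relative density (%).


Relative = 5.41 / 5.7 * 100 = 94.9%

94.9


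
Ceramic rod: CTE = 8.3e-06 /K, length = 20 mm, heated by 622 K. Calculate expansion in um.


dL = 8.3e-06 * 20 * 622 * 1000 = 103.252 um

103.252


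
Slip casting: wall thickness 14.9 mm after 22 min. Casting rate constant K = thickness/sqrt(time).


K = 14.9 / sqrt(22) = 14.9 / 4.6904 = 3.177 mm/min^0.5

3.177


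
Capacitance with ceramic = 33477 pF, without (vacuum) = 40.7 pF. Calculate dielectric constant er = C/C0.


er = 33477 / 40.7 = 822.53

822.53


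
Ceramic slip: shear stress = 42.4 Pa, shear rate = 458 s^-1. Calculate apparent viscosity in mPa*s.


eta = tau/gamma * 1000 = 42.4/458 * 1000 = 92.6 mPa*s

92.6


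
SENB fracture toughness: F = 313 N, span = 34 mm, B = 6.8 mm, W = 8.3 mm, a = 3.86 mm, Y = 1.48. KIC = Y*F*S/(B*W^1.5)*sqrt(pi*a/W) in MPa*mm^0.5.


KIC = 1.48*313*34/(6.8*8.3^1.5)*sqrt(pi*3.86/8.3) = 117.08

117.08


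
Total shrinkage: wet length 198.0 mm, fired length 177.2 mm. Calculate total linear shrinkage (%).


TS = (198.0 - 177.2) / 198.0 * 100 = 10.51%

10.51


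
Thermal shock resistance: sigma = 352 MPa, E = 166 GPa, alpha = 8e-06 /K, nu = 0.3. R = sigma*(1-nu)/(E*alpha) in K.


R = 352*(1-0.3)/(166*1000*8e-06) = 186 K

186


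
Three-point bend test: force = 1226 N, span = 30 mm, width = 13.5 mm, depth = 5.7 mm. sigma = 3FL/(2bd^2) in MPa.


sigma = 3*1226*30/(2*13.5*5.7^2) = 125.8 MPa

125.8


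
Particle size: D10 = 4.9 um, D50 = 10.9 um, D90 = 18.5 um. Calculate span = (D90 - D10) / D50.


Span = (18.5 - 4.9) / 10.9 = 13.6 / 10.9 = 1.248

1.248


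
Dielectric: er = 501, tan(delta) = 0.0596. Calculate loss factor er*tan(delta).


Loss = 501 * 0.0596 = 29.86

29.86


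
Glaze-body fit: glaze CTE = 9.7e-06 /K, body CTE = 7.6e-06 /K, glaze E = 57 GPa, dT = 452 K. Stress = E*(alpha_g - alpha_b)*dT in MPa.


Stress = 57*1000*(9.7e-06 - 7.6e-06)*452 = 54.1 MPa

54.1


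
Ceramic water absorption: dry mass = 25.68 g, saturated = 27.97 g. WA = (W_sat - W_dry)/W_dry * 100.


WA = (27.97 - 25.68) / 25.68 * 100 = 8.92%

8.92


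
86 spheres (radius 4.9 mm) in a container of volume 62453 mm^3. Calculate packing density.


V_sphere = 4/3*pi*4.9^3 = 492.807 mm^3
Total V = 86*492.807 = 42381.402 mm^3
PD = 42381.402 / 62453 = 0.679

0.679


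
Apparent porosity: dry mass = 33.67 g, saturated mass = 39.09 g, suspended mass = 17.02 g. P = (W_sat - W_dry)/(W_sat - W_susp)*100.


P = (39.09 - 33.67) / (39.09 - 17.02) * 100 = 5.42 / 22.07 * 100 = 24.6%

24.6


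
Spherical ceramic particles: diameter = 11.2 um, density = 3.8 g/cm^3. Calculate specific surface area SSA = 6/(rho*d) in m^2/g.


SSA = 6 / (3.8 * 11.2) = 0.141 m^2/g

0.141


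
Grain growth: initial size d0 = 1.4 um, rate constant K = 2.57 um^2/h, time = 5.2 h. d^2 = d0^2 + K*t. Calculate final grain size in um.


d^2 = 1.4^2 + 2.57*5.2 = 15.324
d = sqrt(15.324) = 3.91 um

3.91


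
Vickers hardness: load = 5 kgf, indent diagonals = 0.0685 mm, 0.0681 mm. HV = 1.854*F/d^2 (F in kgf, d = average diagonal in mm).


d_avg = (0.0685+0.0681)/2 = 0.0683 mm
HV = 1.854*5/0.0683^2 = 1987

1987


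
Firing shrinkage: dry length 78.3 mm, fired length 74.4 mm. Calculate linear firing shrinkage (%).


FS = (78.3 - 74.4) / 78.3 * 100 = 4.98%

4.98


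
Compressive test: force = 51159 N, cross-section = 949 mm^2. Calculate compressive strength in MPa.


CS = 51159 / 949 = 53.9 MPa

53.9


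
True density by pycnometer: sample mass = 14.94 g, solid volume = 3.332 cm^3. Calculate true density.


TD = 14.94 / 3.332 = 4.484 g/cm^3

4.484


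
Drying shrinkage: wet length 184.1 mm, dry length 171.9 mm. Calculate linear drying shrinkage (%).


DS = (184.1 - 171.9) / 184.1 * 100 = 6.63%

6.63


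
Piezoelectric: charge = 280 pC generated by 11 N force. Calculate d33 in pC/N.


d33 = 280 / 11 = 25.5 pC/N

25.5


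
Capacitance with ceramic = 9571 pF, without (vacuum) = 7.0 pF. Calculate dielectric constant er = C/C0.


er = 9571 / 7.0 = 1367.29

1367.29


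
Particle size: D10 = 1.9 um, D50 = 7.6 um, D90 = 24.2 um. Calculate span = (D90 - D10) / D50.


Span = (24.2 - 1.9) / 7.6 = 22.3 / 7.6 = 2.934

2.934


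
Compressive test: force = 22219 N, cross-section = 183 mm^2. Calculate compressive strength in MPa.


CS = 22219 / 183 = 121.4 MPa

121.4


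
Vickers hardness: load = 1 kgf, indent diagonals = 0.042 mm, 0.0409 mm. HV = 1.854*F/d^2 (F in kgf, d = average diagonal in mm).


d_avg = (0.042+0.0409)/2 = 0.04145 mm
HV = 1.854*1/0.04145^2 = 1079

1079


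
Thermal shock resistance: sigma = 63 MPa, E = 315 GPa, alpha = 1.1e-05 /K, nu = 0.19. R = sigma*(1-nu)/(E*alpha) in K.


R = 63*(1-0.19)/(315*1000*1.1e-05) = 15 K

15


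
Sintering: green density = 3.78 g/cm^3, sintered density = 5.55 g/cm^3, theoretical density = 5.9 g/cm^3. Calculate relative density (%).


Relative = 5.55 / 5.9 * 100 = 94.1%

94.1


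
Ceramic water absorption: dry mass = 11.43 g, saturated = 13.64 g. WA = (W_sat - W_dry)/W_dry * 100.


WA = (13.64 - 11.43) / 11.43 * 100 = 19.34%

19.34


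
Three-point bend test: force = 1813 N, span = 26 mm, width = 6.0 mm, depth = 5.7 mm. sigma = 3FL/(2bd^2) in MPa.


sigma = 3*1813*26/(2*6.0*5.7^2) = 362.7 MPa

362.7


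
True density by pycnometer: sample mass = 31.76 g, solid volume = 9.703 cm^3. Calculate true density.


TD = 31.76 / 9.703 = 3.273 g/cm^3

3.273


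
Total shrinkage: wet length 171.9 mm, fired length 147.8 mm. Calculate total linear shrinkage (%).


TS = (171.9 - 147.8) / 171.9 * 100 = 14.02%

14.02


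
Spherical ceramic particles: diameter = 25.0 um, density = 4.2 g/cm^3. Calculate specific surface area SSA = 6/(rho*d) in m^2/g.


SSA = 6 / (4.2 * 25.0) = 0.057 m^2/g

0.057


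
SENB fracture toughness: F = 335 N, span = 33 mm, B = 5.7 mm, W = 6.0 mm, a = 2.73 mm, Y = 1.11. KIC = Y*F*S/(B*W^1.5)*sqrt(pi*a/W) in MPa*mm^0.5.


KIC = 1.11*335*33/(5.7*6.0^1.5)*sqrt(pi*2.73/6.0) = 175.13

175.13


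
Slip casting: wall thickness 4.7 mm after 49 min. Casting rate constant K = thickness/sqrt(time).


K = 4.7 / sqrt(49) = 4.7 / 7.0 = 0.671 mm/min^0.5

0.671


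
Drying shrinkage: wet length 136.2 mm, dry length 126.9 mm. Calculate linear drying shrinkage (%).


DS = (136.2 - 126.9) / 136.2 * 100 = 6.83%

6.83


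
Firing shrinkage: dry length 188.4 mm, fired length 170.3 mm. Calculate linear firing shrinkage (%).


FS = (188.4 - 170.3) / 188.4 * 100 = 9.61%

9.61


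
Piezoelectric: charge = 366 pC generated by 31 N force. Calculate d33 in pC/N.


d33 = 366 / 31 = 11.8 pC/N

11.8


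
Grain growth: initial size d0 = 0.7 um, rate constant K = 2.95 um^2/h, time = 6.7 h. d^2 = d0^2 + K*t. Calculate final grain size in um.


d^2 = 0.7^2 + 2.95*6.7 = 20.255
d = sqrt(20.255) = 4.5 um

4.5


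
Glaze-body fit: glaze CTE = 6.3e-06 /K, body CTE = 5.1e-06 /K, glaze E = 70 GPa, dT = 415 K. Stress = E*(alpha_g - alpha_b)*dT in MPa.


Stress = 70*1000*(6.3e-06 - 5.1e-06)*415 = 34.9 MPa

34.9


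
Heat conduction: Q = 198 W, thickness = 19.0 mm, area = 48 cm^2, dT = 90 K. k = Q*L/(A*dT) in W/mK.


k = 198*19.0/1000/(48/10000*90) = 8.71 W/mK

8.71


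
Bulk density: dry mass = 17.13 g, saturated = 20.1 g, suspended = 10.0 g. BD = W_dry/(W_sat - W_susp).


BD = 17.13 / (20.1 - 10.0) = 17.13 / 10.1 = 1.696 g/cm^3

1.696


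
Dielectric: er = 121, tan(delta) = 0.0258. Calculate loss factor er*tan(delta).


Loss = 121 * 0.0258 = 3.122

3.122


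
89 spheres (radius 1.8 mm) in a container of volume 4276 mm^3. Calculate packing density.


V_sphere = 4/3*pi*1.8^3 = 24.429 mm^3
Total V = 89*24.429 = 2174.181 mm^3
PD = 2174.181 / 4276 = 0.508

0.508


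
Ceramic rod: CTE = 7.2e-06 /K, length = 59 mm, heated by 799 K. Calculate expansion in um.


dL = 7.2e-06 * 59 * 799 * 1000 = 339.415 um

339.415


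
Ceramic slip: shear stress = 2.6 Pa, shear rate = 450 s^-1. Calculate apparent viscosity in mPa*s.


eta = tau/gamma * 1000 = 2.6/450 * 1000 = 5.8 mPa*s

5.8


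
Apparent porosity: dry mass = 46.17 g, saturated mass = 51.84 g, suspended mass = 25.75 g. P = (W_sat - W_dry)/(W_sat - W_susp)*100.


P = (51.84 - 46.17) / (51.84 - 25.75) * 100 = 5.67 / 26.09 * 100 = 21.7%

21.7


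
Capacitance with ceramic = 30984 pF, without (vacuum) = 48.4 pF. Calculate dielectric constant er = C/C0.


er = 30984 / 48.4 = 640.17

640.17


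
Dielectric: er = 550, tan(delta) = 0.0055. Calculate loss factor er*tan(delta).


Loss = 550 * 0.0055 = 3.025

3.025


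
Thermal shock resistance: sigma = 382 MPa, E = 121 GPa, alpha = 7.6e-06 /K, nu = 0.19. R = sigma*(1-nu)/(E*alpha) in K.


R = 382*(1-0.19)/(121*1000*7.6e-06) = 336 K

336


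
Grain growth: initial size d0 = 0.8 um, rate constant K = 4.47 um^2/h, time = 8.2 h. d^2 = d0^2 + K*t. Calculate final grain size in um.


d^2 = 0.8^2 + 4.47*8.2 = 37.294
d = sqrt(37.294) = 6.11 um

6.11


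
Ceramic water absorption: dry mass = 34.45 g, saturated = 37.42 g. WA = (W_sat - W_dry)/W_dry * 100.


WA = (37.42 - 34.45) / 34.45 * 100 = 8.62%

8.62


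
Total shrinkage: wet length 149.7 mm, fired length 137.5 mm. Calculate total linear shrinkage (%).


TS = (149.7 - 137.5) / 149.7 * 100 = 8.15%

8.15


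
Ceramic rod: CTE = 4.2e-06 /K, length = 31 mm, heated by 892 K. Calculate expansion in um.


dL = 4.2e-06 * 31 * 892 * 1000 = 116.138 um

116.138


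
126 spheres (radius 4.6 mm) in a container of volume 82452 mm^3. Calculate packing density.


V_sphere = 4/3*pi*4.6^3 = 407.7201 mm^3
Total V = 126*407.7201 = 51372.7326 mm^3
PD = 51372.7326 / 82452 = 0.623

0.623


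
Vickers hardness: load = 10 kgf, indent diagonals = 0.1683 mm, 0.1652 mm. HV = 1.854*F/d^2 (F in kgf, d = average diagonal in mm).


d_avg = (0.1683+0.1652)/2 = 0.16675 mm
HV = 1.854*10/0.16675^2 = 667

667


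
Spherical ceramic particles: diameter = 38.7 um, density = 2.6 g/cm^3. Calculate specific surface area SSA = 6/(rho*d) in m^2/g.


SSA = 6 / (2.6 * 38.7) = 0.06 m^2/g

0.06


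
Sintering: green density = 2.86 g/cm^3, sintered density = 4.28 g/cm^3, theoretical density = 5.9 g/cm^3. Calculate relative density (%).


Relative = 4.28 / 5.9 * 100 = 72.5%

72.5


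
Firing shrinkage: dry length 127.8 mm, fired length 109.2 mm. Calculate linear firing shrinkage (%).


FS = (127.8 - 109.2) / 127.8 * 100 = 14.55%

14.55


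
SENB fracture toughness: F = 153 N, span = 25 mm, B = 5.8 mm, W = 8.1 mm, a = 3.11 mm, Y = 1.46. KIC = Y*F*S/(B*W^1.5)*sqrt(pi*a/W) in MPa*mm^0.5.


KIC = 1.46*153*25/(5.8*8.1^1.5)*sqrt(pi*3.11/8.1) = 45.87

45.87


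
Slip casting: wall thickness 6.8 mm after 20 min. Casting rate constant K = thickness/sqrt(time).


K = 6.8 / sqrt(20) = 6.8 / 4.4721 = 1.521 mm/min^0.5

1.521


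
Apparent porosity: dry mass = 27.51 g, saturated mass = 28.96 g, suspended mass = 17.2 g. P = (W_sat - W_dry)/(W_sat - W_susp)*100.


P = (28.96 - 27.51) / (28.96 - 17.2) * 100 = 1.45 / 11.76 * 100 = 12.3%

12.3


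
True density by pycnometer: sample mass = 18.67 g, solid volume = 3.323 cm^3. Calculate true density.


TD = 18.67 / 3.323 = 5.618 g/cm^3

5.618


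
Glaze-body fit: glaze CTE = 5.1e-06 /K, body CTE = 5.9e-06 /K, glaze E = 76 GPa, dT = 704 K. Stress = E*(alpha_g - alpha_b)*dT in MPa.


Stress = 76*1000*(5.1e-06 - 5.9e-06)*704 = -42.8 MPa

-42.8


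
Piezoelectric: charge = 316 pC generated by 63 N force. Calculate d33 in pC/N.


d33 = 316 / 63 = 5.0 pC/N

5.0


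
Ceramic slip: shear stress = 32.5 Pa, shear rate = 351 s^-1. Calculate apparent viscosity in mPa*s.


eta = tau/gamma * 1000 = 32.5/351 * 1000 = 92.6 mPa*s

92.6


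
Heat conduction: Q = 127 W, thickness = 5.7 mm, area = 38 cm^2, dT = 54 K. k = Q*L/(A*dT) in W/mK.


k = 127*5.7/1000/(38/10000*54) = 3.53 W/mK

3.53


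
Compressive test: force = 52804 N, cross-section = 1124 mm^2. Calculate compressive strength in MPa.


CS = 52804 / 1124 = 47.0 MPa

47.0


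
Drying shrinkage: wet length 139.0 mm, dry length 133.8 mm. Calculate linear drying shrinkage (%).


DS = (139.0 - 133.8) / 139.0 * 100 = 3.74%

3.74


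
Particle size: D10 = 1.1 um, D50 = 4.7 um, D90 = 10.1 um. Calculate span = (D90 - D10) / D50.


Span = (10.1 - 1.1) / 4.7 = 9.0 / 4.7 = 1.915

1.915


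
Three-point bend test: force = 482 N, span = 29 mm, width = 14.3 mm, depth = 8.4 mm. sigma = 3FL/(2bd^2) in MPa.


sigma = 3*482*29/(2*14.3*8.4^2) = 20.8 MPa

20.8
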